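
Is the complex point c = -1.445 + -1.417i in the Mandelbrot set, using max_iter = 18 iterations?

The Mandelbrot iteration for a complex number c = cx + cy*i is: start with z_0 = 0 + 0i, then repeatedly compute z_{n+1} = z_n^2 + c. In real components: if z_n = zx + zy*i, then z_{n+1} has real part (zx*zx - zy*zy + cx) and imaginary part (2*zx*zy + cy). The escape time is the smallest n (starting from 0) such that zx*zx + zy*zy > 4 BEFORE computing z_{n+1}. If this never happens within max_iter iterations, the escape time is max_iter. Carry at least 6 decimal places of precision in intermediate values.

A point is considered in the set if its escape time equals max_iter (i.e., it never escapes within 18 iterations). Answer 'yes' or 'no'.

z_0 = 0 + 0i, c = -1.4450 + -1.4170i
Iter 1: z = -1.4450 + -1.4170i, |z|^2 = 4.0959
Escaped at iteration 1

Answer: no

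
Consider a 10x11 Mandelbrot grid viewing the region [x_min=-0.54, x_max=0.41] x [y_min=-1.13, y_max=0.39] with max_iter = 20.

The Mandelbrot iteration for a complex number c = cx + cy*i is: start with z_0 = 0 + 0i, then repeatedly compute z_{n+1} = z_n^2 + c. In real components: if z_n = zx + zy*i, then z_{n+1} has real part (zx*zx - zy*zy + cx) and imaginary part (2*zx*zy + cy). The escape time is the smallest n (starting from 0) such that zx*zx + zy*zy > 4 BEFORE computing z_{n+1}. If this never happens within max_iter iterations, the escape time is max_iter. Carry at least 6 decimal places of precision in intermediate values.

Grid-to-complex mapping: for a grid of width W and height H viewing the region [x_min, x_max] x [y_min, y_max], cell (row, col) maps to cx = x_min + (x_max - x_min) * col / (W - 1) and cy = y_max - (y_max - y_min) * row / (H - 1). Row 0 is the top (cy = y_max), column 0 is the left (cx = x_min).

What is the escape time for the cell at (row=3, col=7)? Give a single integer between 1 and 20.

z_0 = 0 + 0i, c = 0.1989 + -0.0660i
Iter 1: z = 0.1989 + -0.0660i, |z|^2 = 0.0439
Iter 2: z = 0.2341 + -0.0923i, |z|^2 = 0.0633
Iter 3: z = 0.2452 + -0.1092i, |z|^2 = 0.0720
Iter 4: z = 0.2471 + -0.1195i, |z|^2 = 0.0753
Iter 5: z = 0.2456 + -0.1251i, |z|^2 = 0.0760
Iter 6: z = 0.2436 + -0.1274i, |z|^2 = 0.0756
Iter 7: z = 0.2420 + -0.1281i, |z|^2 = 0.0750
Iter 8: z = 0.2410 + -0.1280i, |z|^2 = 0.0745
Iter 9: z = 0.2406 + -0.1277i, |z|^2 = 0.0742
Iter 10: z = 0.2405 + -0.1275i, |z|^2 = 0.0741
Iter 11: z = 0.2405 + -0.1273i, |z|^2 = 0.0740
Iter 12: z = 0.2405 + -0.1272i, |z|^2 = 0.0740
Iter 13: z = 0.2405 + -0.1272i, |z|^2 = 0.0740
Iter 14: z = 0.2406 + -0.1272i, |z|^2 = 0.0741
Iter 15: z = 0.2406 + -0.1272i, |z|^2 = 0.0741
Iter 16: z = 0.2406 + -0.1272i, |z|^2 = 0.0741
Iter 17: z = 0.2406 + -0.1272i, |z|^2 = 0.0741
Iter 18: z = 0.2406 + -0.1272i, |z|^2 = 0.0741
Iter 19: z = 0.2406 + -0.1272i, |z|^2 = 0.0741

Answer: 20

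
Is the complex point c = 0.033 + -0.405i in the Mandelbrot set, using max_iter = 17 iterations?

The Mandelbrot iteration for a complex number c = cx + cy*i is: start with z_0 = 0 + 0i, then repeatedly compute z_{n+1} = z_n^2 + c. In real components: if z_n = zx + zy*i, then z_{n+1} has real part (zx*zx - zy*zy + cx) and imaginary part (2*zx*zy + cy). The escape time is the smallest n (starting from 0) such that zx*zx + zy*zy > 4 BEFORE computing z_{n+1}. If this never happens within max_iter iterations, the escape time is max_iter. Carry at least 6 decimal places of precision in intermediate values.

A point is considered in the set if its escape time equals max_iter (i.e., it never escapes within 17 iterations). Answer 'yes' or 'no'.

z_0 = 0 + 0i, c = 0.0330 + -0.4050i
Iter 1: z = 0.0330 + -0.4050i, |z|^2 = 0.1651
Iter 2: z = -0.1299 + -0.4317i, |z|^2 = 0.2033
Iter 3: z = -0.1365 + -0.2928i, |z|^2 = 0.1044
Iter 4: z = -0.0341 + -0.3251i, |z|^2 = 0.1068
Iter 5: z = -0.0715 + -0.3828i, |z|^2 = 0.1517
Iter 6: z = -0.1084 + -0.3503i, |z|^2 = 0.1344
Iter 7: z = -0.0779 + -0.3290i, |z|^2 = 0.1143
Iter 8: z = -0.0692 + -0.3537i, |z|^2 = 0.1299
Iter 9: z = -0.0873 + -0.3561i, |z|^2 = 0.1344
Iter 10: z = -0.0861 + -0.3428i, |z|^2 = 0.1249
Iter 11: z = -0.0771 + -0.3459i, |z|^2 = 0.1256
Iter 12: z = -0.0807 + -0.3517i, |z|^2 = 0.1302
Iter 13: z = -0.0841 + -0.3482i, |z|^2 = 0.1283
Iter 14: z = -0.0812 + -0.3464i, |z|^2 = 0.1266
Iter 15: z = -0.0804 + -0.3488i, |z|^2 = 0.1281
Iter 16: z = -0.0822 + -0.3489i, |z|^2 = 0.1285
Did not escape in 17 iterations → in set

Answer: yes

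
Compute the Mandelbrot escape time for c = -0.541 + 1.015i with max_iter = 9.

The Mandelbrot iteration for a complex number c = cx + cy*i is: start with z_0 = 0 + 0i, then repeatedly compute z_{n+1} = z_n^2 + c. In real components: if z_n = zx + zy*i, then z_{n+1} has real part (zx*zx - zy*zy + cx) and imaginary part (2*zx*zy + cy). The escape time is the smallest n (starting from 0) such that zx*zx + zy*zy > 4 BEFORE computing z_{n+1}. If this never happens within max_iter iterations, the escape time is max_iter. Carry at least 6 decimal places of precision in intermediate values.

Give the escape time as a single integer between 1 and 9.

z_0 = 0 + 0i, c = -0.5410 + 1.0150i
Iter 1: z = -0.5410 + 1.0150i, |z|^2 = 1.3229
Iter 2: z = -1.2785 + -0.0832i, |z|^2 = 1.6416
Iter 3: z = 1.0867 + 1.2278i, |z|^2 = 2.6886
Iter 4: z = -0.8675 + 3.6837i, |z|^2 = 14.3221
Escaped at iteration 4

Answer: 4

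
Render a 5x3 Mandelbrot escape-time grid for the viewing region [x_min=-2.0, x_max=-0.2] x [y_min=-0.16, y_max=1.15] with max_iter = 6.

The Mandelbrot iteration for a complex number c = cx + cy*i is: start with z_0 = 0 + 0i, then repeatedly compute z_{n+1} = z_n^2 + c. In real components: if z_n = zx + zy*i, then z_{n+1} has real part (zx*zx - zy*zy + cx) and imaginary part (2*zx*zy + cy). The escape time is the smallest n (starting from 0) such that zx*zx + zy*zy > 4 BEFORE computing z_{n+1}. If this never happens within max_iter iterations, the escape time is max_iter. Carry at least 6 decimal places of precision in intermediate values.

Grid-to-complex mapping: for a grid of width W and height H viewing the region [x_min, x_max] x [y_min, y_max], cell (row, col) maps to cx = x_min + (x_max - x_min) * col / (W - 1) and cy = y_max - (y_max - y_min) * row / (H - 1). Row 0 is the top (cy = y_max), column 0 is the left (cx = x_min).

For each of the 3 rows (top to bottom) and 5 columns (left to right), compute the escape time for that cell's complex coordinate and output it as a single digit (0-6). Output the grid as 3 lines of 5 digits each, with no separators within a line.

Answer: 12334
13566
15666

Derivation:
(row=0, col=0): c = -2.0000 + 1.1500i → escape time 1
(row=0, col=1): c = -1.5500 + 1.1500i → escape time 2
(row=0, col=2): c = -1.1000 + 1.1500i → escape time 3
(row=0, col=3): c = -0.6500 + 1.1500i → escape time 3
(row=0, col=4): c = -0.2000 + 1.1500i → escape time 4
(row=1, col=0): c = -2.0000 + 0.4950i → escape time 1
(row=1, col=1): c = -1.5500 + 0.4950i → escape time 3
(row=1, col=2): c = -1.1000 + 0.4950i → escape time 5
(row=1, col=3): c = -0.6500 + 0.4950i → escape time 6
(row=1, col=4): c = -0.2000 + 0.4950i → escape time 6
(row=2, col=0): c = -2.0000 + -0.1600i → escape time 1
(row=2, col=1): c = -1.5500 + -0.1600i → escape time 5
(row=2, col=2): c = -1.1000 + -0.1600i → escape time 6
(row=2, col=3): c = -0.6500 + -0.1600i → escape time 6
(row=2, col=4): c = -0.2000 + -0.1600i → escape time 6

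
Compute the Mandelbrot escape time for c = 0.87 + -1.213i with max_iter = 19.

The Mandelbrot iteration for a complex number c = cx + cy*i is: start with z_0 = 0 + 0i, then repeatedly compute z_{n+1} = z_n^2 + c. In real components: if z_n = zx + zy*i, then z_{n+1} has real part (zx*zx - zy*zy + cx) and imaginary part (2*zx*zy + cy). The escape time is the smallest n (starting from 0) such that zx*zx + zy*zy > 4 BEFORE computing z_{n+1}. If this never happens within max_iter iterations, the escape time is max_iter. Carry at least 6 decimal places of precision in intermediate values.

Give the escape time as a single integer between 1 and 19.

Answer: 2

Derivation:
z_0 = 0 + 0i, c = 0.8700 + -1.2130i
Iter 1: z = 0.8700 + -1.2130i, |z|^2 = 2.2283
Iter 2: z = 0.1555 + -3.3236i, |z|^2 = 11.0706
Escaped at iteration 2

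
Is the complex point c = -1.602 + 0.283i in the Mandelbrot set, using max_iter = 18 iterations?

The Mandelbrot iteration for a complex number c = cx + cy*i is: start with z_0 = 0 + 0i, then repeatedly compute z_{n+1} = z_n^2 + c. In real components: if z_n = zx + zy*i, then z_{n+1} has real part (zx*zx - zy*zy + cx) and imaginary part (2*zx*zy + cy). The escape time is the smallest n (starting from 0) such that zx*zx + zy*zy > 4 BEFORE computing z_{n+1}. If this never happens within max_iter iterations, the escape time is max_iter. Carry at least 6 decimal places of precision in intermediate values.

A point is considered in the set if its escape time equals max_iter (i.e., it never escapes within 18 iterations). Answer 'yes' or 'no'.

z_0 = 0 + 0i, c = -1.6020 + 0.2830i
Iter 1: z = -1.6020 + 0.2830i, |z|^2 = 2.6465
Iter 2: z = 0.8843 + -0.6237i, |z|^2 = 1.1711
Iter 3: z = -1.2090 + -0.8202i, |z|^2 = 2.1344
Iter 4: z = -0.8129 + 2.2662i, |z|^2 = 5.7963
Escaped at iteration 4

Answer: no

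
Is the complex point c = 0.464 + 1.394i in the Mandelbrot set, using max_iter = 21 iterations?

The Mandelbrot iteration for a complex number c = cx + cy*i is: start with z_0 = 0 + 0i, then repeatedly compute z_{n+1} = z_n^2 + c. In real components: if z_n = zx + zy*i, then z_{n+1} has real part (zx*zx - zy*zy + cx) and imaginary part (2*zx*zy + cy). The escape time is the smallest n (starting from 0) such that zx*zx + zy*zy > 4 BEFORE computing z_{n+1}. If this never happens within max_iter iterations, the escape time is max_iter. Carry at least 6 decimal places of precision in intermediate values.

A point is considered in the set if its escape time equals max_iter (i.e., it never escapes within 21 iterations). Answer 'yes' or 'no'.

Answer: no

Derivation:
z_0 = 0 + 0i, c = 0.4640 + 1.3940i
Iter 1: z = 0.4640 + 1.3940i, |z|^2 = 2.1585
Iter 2: z = -1.2639 + 2.6876i, |z|^2 = 8.8209
Escaped at iteration 2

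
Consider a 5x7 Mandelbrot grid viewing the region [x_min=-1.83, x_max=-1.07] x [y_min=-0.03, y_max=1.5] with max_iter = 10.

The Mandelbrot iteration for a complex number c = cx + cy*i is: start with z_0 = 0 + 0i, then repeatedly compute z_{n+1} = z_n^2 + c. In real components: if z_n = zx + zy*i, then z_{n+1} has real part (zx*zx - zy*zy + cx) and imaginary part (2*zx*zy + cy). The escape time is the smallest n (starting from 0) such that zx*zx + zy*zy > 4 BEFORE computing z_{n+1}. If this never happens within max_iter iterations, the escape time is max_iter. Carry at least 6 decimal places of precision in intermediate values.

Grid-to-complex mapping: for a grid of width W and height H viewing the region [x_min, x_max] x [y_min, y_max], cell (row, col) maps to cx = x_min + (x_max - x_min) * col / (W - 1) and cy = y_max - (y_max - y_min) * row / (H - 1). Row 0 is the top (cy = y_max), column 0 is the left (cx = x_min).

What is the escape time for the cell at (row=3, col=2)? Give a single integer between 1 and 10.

Answer: 3

Derivation:
z_0 = 0 + 0i, c = -1.4500 + 0.7350i
Iter 1: z = -1.4500 + 0.7350i, |z|^2 = 2.6427
Iter 2: z = 0.1123 + -1.3965i, |z|^2 = 1.9628
Iter 3: z = -3.3876 + 0.4214i, |z|^2 = 11.6535
Escaped at iteration 3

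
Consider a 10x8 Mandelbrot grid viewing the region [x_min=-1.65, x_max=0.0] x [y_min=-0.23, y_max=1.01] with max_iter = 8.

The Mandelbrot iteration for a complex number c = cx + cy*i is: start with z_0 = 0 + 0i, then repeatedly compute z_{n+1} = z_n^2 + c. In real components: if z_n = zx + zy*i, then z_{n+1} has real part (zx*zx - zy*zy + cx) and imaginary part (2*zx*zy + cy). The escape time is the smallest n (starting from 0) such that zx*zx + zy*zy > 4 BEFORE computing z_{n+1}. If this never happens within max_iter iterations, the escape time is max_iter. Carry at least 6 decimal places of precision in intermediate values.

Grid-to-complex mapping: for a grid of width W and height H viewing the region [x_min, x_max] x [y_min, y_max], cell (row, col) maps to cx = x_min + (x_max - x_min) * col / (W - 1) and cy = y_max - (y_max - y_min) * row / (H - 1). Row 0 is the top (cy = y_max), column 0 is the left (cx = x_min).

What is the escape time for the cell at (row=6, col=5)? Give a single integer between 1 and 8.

Answer: 8

Derivation:
z_0 = 0 + 0i, c = -0.7333 + -0.0529i
Iter 1: z = -0.7333 + -0.0529i, |z|^2 = 0.5406
Iter 2: z = -0.1983 + 0.0247i, |z|^2 = 0.0400
Iter 3: z = -0.6946 + -0.0626i, |z|^2 = 0.4864
Iter 4: z = -0.2548 + 0.0342i, |z|^2 = 0.0661
Iter 5: z = -0.6696 + -0.0703i, |z|^2 = 0.4533
Iter 6: z = -0.2899 + 0.0412i, |z|^2 = 0.0858
Iter 7: z = -0.6510 + -0.0768i, |z|^2 = 0.4297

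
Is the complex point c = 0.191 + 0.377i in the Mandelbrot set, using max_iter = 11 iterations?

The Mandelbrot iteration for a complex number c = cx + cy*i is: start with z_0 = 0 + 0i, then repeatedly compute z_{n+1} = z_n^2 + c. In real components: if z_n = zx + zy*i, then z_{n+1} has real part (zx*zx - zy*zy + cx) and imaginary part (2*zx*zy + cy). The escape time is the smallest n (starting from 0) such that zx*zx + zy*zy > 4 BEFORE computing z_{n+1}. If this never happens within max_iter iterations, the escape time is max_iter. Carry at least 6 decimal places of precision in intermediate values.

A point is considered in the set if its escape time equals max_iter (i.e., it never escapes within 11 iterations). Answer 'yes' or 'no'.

Answer: yes

Derivation:
z_0 = 0 + 0i, c = 0.1910 + 0.3770i
Iter 1: z = 0.1910 + 0.3770i, |z|^2 = 0.1786
Iter 2: z = 0.0854 + 0.5210i, |z|^2 = 0.2787
Iter 3: z = -0.0732 + 0.4659i, |z|^2 = 0.2225
Iter 4: z = -0.0207 + 0.3088i, |z|^2 = 0.0958
Iter 5: z = 0.0961 + 0.3642i, |z|^2 = 0.1419
Iter 6: z = 0.0676 + 0.4470i, |z|^2 = 0.2044
Iter 7: z = -0.0042 + 0.4374i, |z|^2 = 0.1914
Iter 8: z = -0.0003 + 0.3733i, |z|^2 = 0.1394
Iter 9: z = 0.0516 + 0.3768i, |z|^2 = 0.1446
Iter 10: z = 0.0517 + 0.4159i, |z|^2 = 0.1757
Did not escape in 11 iterations → in set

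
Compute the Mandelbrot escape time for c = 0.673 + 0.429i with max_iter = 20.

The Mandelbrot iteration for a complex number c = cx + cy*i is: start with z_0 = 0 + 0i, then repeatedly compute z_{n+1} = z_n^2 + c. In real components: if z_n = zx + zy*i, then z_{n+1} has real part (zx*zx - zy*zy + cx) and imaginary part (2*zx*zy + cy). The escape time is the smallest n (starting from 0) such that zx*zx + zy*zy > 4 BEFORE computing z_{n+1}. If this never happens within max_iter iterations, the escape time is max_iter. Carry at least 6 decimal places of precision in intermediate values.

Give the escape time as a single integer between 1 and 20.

z_0 = 0 + 0i, c = 0.6730 + 0.4290i
Iter 1: z = 0.6730 + 0.4290i, |z|^2 = 0.6370
Iter 2: z = 0.9419 + 1.0064i, |z|^2 = 1.9001
Iter 3: z = 0.5472 + 2.3249i, |z|^2 = 5.7046
Escaped at iteration 3

Answer: 3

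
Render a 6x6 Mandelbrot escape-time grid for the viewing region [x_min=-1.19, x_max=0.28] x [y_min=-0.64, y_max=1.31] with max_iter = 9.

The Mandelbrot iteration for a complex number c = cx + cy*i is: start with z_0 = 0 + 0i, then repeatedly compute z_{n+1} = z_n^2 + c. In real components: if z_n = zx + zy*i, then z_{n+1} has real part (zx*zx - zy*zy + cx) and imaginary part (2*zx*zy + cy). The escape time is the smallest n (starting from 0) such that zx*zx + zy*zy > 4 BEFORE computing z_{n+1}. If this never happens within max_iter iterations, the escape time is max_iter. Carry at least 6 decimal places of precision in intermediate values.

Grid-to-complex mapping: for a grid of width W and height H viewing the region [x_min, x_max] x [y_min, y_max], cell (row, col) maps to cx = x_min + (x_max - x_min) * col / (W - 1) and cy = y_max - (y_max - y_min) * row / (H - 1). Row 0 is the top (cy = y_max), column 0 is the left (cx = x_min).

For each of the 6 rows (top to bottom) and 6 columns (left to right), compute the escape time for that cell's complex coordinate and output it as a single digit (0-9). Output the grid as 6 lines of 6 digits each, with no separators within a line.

(row=0, col=0): c = -1.1900 + 1.3100i → escape time 2
(row=0, col=1): c = -0.8960 + 1.3100i → escape time 2
(row=0, col=2): c = -0.6020 + 1.3100i → escape time 3
(row=0, col=3): c = -0.3080 + 1.3100i → escape time 3
(row=0, col=4): c = -0.0140 + 1.3100i → escape time 2
(row=0, col=5): c = 0.2800 + 1.3100i → escape time 2
(row=1, col=0): c = -1.1900 + 0.9200i → escape time 3
(row=1, col=1): c = -0.8960 + 0.9200i → escape time 3
(row=1, col=2): c = -0.6020 + 0.9200i → escape time 4
(row=1, col=3): c = -0.3080 + 0.9200i → escape time 5
(row=1, col=4): c = -0.0140 + 0.9200i → escape time 8
(row=1, col=5): c = 0.2800 + 0.9200i → escape time 4
(row=2, col=0): c = -1.1900 + 0.5300i → escape time 4
(row=2, col=1): c = -0.8960 + 0.5300i → escape time 5
(row=2, col=2): c = -0.6020 + 0.5300i → escape time 9
(row=2, col=3): c = -0.3080 + 0.5300i → escape time 9
(row=2, col=4): c = -0.0140 + 0.5300i → escape time 9
(row=2, col=5): c = 0.2800 + 0.5300i → escape time 9
(row=3, col=0): c = -1.1900 + 0.1400i → escape time 9
(row=3, col=1): c = -0.8960 + 0.1400i → escape time 9
(row=3, col=2): c = -0.6020 + 0.1400i → escape time 9
(row=3, col=3): c = -0.3080 + 0.1400i → escape time 9
(row=3, col=4): c = -0.0140 + 0.1400i → escape time 9
(row=3, col=5): c = 0.2800 + 0.1400i → escape time 9
(row=4, col=0): c = -1.1900 + -0.2500i → escape time 9
(row=4, col=1): c = -0.8960 + -0.2500i → escape time 9
(row=4, col=2): c = -0.6020 + -0.2500i → escape time 9
(row=4, col=3): c = -0.3080 + -0.2500i → escape time 9
(row=4, col=4): c = -0.0140 + -0.2500i → escape time 9
(row=4, col=5): c = 0.2800 + -0.2500i → escape time 9
(row=5, col=0): c = -1.1900 + -0.6400i → escape time 3
(row=5, col=1): c = -0.8960 + -0.6400i → escape time 4
(row=5, col=2): c = -0.6020 + -0.6400i → escape time 9
(row=5, col=3): c = -0.3080 + -0.6400i → escape time 9
(row=5, col=4): c = -0.0140 + -0.6400i → escape time 9
(row=5, col=5): c = 0.2800 + -0.6400i → escape time 8

Answer: 223322
334584
459999
999999
999999
349998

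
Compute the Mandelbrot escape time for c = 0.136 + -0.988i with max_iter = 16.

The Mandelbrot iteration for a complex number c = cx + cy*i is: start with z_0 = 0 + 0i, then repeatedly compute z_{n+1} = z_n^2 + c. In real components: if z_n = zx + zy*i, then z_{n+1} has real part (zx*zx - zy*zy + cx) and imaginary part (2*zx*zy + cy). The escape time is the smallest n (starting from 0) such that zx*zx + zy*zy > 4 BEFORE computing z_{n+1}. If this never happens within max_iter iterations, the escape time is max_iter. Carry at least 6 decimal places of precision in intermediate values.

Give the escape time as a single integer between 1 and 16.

Answer: 4

Derivation:
z_0 = 0 + 0i, c = 0.1360 + -0.9880i
Iter 1: z = 0.1360 + -0.9880i, |z|^2 = 0.9946
Iter 2: z = -0.8216 + -1.2567i, |z|^2 = 2.2545
Iter 3: z = -0.7683 + 1.0772i, |z|^2 = 1.7506
Iter 4: z = -0.4341 + -2.6432i, |z|^2 = 7.1748
Escaped at iteration 4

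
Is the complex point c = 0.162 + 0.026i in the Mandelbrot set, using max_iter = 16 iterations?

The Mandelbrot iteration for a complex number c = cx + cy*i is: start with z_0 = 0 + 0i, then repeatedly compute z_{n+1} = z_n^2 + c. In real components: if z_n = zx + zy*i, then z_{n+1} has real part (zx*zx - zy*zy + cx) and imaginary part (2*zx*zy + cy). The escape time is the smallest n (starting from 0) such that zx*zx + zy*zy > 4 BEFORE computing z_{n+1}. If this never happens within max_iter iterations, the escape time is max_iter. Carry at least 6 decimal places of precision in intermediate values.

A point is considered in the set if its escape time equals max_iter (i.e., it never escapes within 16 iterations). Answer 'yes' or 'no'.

Answer: yes

Derivation:
z_0 = 0 + 0i, c = 0.1620 + 0.0260i
Iter 1: z = 0.1620 + 0.0260i, |z|^2 = 0.0269
Iter 2: z = 0.1876 + 0.0344i, |z|^2 = 0.0364
Iter 3: z = 0.1960 + 0.0389i, |z|^2 = 0.0399
Iter 4: z = 0.1989 + 0.0413i, |z|^2 = 0.0413
Iter 5: z = 0.1999 + 0.0424i, |z|^2 = 0.0417
Iter 6: z = 0.2001 + 0.0430i, |z|^2 = 0.0419
Iter 7: z = 0.2002 + 0.0432i, |z|^2 = 0.0420
Iter 8: z = 0.2002 + 0.0433i, |z|^2 = 0.0420
Iter 9: z = 0.2002 + 0.0433i, |z|^2 = 0.0420
Iter 10: z = 0.2002 + 0.0434i, |z|^2 = 0.0420
Iter 11: z = 0.2002 + 0.0434i, |z|^2 = 0.0420
Iter 12: z = 0.2002 + 0.0434i, |z|^2 = 0.0420
Iter 13: z = 0.2002 + 0.0434i, |z|^2 = 0.0420
Iter 14: z = 0.2002 + 0.0434i, |z|^2 = 0.0420
Iter 15: z = 0.2002 + 0.0434i, |z|^2 = 0.0420
Did not escape in 16 iterations → in set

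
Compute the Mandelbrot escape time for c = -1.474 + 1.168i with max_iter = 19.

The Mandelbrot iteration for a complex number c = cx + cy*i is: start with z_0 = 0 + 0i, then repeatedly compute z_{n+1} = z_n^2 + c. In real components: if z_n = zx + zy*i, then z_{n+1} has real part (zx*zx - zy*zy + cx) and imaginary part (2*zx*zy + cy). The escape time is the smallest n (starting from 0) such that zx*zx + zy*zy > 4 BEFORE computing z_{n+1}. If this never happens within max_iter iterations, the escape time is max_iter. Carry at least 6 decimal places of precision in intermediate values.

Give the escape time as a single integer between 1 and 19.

Answer: 2

Derivation:
z_0 = 0 + 0i, c = -1.4740 + 1.1680i
Iter 1: z = -1.4740 + 1.1680i, |z|^2 = 3.5369
Iter 2: z = -0.6655 + -2.2753i, |z|^2 = 5.6198
Escaped at iteration 2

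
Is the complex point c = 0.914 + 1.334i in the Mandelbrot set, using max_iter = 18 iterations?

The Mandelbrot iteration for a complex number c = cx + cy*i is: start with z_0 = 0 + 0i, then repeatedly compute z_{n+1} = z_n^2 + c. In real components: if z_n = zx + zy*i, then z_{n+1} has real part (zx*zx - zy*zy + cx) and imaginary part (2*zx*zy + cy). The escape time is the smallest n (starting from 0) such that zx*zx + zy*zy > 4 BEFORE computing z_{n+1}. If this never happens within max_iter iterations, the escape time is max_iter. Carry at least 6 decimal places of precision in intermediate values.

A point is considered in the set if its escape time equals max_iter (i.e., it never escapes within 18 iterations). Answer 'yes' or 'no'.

Answer: no

Derivation:
z_0 = 0 + 0i, c = 0.9140 + 1.3340i
Iter 1: z = 0.9140 + 1.3340i, |z|^2 = 2.6150
Iter 2: z = -0.0302 + 3.7726i, |z|^2 = 14.2331
Escaped at iteration 2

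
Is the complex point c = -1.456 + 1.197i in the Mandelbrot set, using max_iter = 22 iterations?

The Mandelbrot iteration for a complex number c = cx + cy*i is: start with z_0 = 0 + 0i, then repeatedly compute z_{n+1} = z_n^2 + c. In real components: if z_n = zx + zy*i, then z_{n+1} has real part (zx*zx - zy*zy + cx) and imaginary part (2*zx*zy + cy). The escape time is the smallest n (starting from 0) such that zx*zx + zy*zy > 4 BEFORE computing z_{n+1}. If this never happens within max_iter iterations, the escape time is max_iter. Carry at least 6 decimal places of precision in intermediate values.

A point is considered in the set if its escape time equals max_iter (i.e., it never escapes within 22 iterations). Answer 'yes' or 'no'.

z_0 = 0 + 0i, c = -1.4560 + 1.1970i
Iter 1: z = -1.4560 + 1.1970i, |z|^2 = 3.5527
Iter 2: z = -0.7689 + -2.2887i, |z|^2 = 5.8291
Escaped at iteration 2

Answer: no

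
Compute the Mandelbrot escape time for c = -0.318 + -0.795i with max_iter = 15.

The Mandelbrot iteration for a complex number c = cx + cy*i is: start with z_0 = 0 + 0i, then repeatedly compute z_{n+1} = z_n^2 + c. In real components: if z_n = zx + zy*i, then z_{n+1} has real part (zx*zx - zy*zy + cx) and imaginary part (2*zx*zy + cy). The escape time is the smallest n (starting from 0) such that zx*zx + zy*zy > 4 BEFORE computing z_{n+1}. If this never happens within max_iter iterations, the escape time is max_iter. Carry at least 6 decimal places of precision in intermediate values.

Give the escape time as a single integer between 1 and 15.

Answer: 8

Derivation:
z_0 = 0 + 0i, c = -0.3180 + -0.7950i
Iter 1: z = -0.3180 + -0.7950i, |z|^2 = 0.7331
Iter 2: z = -0.8489 + -0.2894i, |z|^2 = 0.8044
Iter 3: z = 0.3189 + -0.3037i, |z|^2 = 0.1939
Iter 4: z = -0.3085 + -0.9887i, |z|^2 = 1.0727
Iter 5: z = -1.2003 + -0.1849i, |z|^2 = 1.4749
Iter 6: z = 1.0886 + -0.3511i, |z|^2 = 1.3082
Iter 7: z = 0.7437 + -1.5594i, |z|^2 = 2.9848
Iter 8: z = -2.1966 + -3.1144i, |z|^2 = 14.5246
Escaped at iteration 8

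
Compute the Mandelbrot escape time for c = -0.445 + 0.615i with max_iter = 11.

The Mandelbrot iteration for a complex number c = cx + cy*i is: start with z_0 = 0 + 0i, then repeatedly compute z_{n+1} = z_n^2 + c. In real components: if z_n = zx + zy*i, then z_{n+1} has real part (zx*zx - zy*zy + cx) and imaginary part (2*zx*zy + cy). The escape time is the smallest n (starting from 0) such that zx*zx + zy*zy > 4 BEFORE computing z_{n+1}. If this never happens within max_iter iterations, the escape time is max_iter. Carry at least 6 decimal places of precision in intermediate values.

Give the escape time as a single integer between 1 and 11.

Answer: 11

Derivation:
z_0 = 0 + 0i, c = -0.4450 + 0.6150i
Iter 1: z = -0.4450 + 0.6150i, |z|^2 = 0.5762
Iter 2: z = -0.6252 + 0.0676i, |z|^2 = 0.3955
Iter 3: z = -0.0587 + 0.5304i, |z|^2 = 0.2848
Iter 4: z = -0.7229 + 0.5527i, |z|^2 = 0.8281
Iter 5: z = -0.2279 + -0.1841i, |z|^2 = 0.0859
Iter 6: z = -0.4269 + 0.6989i, |z|^2 = 0.6708
Iter 7: z = -0.7512 + 0.0182i, |z|^2 = 0.5647
Iter 8: z = 0.1190 + 0.5877i, |z|^2 = 0.3595
Iter 9: z = -0.7762 + 0.7549i, |z|^2 = 1.1723
Iter 10: z = -0.4124 + -0.5569i, |z|^2 = 0.4802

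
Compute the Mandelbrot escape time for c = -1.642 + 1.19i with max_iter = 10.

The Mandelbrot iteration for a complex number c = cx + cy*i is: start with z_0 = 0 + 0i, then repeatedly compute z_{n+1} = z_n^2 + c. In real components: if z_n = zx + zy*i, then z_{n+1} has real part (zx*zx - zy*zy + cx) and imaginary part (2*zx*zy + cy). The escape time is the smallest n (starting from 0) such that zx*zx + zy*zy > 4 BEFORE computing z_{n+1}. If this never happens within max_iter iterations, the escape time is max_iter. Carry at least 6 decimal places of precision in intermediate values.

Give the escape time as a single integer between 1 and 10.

Answer: 1

Derivation:
z_0 = 0 + 0i, c = -1.6420 + 1.1900i
Iter 1: z = -1.6420 + 1.1900i, |z|^2 = 4.1123
Escaped at iteration 1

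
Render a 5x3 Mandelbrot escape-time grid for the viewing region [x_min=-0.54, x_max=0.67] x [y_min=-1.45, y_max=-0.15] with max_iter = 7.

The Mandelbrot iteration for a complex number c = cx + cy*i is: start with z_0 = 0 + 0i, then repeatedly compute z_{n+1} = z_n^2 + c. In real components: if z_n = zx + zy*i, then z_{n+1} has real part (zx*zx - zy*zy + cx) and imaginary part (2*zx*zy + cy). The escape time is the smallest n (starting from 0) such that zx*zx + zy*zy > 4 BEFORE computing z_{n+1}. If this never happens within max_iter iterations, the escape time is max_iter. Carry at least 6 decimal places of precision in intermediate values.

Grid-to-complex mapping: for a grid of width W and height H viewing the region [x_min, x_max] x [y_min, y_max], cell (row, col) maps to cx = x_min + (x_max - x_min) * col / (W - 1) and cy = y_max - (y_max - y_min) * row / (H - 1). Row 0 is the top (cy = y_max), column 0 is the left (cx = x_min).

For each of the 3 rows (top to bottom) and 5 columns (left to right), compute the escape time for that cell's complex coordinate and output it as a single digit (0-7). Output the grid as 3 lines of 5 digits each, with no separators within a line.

(row=0, col=0): c = -0.5400 + -0.1500i → escape time 7
(row=0, col=1): c = -0.2375 + -0.1500i → escape time 7
(row=0, col=2): c = 0.0650 + -0.1500i → escape time 7
(row=0, col=3): c = 0.3675 + -0.1500i → escape time 7
(row=0, col=4): c = 0.6700 + -0.1500i → escape time 4
(row=1, col=0): c = -0.5400 + -0.8000i → escape time 5
(row=1, col=1): c = -0.2375 + -0.8000i → escape time 7
(row=1, col=2): c = 0.0650 + -0.8000i → escape time 7
(row=1, col=3): c = 0.3675 + -0.8000i → escape time 4
(row=1, col=4): c = 0.6700 + -0.8000i → escape time 3
(row=2, col=0): c = -0.5400 + -1.4500i → escape time 2
(row=2, col=1): c = -0.2375 + -1.4500i → escape time 2
(row=2, col=2): c = 0.0650 + -1.4500i → escape time 2
(row=2, col=3): c = 0.3675 + -1.4500i → escape time 2
(row=2, col=4): c = 0.6700 + -1.4500i → escape time 2

Answer: 77774
57743
22222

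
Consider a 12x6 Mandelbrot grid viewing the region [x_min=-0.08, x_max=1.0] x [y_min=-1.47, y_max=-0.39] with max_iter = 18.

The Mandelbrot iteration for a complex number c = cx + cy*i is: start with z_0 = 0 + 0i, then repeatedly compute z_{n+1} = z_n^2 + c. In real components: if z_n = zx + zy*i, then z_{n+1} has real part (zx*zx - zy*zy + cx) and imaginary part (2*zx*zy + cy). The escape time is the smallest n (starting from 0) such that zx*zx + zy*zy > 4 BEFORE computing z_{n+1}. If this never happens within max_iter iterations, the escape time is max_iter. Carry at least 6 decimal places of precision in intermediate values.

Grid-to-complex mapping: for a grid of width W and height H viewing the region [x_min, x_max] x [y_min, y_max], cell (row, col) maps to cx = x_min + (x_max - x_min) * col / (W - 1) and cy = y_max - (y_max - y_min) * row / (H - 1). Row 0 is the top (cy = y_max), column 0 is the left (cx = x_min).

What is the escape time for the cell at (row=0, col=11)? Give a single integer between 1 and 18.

Answer: 2

Derivation:
z_0 = 0 + 0i, c = 1.0000 + -0.3900i
Iter 1: z = 1.0000 + -0.3900i, |z|^2 = 1.1521
Iter 2: z = 1.8479 + -1.1700i, |z|^2 = 4.7836
Escaped at iteration 2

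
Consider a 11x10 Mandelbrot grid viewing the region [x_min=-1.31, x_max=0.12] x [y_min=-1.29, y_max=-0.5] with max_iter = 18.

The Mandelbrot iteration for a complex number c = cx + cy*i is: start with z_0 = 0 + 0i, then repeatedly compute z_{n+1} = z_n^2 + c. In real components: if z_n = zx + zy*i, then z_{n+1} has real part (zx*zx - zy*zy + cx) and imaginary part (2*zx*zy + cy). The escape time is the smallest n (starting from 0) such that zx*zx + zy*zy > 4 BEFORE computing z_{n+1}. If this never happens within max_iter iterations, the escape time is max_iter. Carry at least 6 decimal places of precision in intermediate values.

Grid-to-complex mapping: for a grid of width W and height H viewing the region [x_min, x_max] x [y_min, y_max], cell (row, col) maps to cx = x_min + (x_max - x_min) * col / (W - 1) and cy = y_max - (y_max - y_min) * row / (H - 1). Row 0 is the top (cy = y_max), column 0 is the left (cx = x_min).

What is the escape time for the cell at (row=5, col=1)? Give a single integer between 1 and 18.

Answer: 3

Derivation:
z_0 = 0 + 0i, c = -1.1670 + -0.9389i
Iter 1: z = -1.1670 + -0.9389i, |z|^2 = 2.2434
Iter 2: z = -0.6866 + 1.2525i, |z|^2 = 2.0402
Iter 3: z = -2.2642 + -2.6588i, |z|^2 = 12.1963
Escaped at iteration 3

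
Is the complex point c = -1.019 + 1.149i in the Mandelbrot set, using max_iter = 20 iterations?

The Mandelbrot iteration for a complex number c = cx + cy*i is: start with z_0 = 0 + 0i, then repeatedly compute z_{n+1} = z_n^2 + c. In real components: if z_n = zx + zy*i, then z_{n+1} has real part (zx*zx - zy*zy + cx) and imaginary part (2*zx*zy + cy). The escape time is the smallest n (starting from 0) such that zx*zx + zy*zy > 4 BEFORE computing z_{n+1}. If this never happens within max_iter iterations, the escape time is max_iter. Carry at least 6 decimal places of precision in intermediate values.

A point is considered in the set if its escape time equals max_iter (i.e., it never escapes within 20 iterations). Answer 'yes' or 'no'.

z_0 = 0 + 0i, c = -1.0190 + 1.1490i
Iter 1: z = -1.0190 + 1.1490i, |z|^2 = 2.3586
Iter 2: z = -1.3008 + -1.1927i, |z|^2 = 3.1146
Iter 3: z = -0.7493 + 4.2519i, |z|^2 = 18.6403
Escaped at iteration 3

Answer: no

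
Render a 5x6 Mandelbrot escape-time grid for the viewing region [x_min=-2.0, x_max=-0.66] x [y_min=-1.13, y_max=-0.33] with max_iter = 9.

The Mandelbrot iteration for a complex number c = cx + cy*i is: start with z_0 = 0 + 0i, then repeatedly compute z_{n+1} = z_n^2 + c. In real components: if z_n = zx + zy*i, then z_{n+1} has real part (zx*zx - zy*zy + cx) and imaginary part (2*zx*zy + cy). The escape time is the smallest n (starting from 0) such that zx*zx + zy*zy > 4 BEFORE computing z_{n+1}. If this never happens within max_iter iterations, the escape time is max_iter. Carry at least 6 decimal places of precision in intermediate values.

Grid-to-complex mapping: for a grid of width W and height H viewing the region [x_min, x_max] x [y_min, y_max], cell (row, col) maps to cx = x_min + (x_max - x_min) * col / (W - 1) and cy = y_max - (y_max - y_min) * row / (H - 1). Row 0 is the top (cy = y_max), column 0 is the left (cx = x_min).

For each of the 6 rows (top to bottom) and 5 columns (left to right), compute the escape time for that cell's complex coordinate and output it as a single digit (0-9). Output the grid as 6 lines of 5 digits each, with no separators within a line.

(row=0, col=0): c = -2.0000 + -0.3300i → escape time 1
(row=0, col=1): c = -1.6650 + -0.3300i → escape time 4
(row=0, col=2): c = -1.3300 + -0.3300i → escape time 6
(row=0, col=3): c = -0.9950 + -0.3300i → escape time 9
(row=0, col=4): c = -0.6600 + -0.3300i → escape time 9
(row=1, col=0): c = -2.0000 + -0.4900i → escape time 1
(row=1, col=1): c = -1.6650 + -0.4900i → escape time 3
(row=1, col=2): c = -1.3300 + -0.4900i → escape time 4
(row=1, col=3): c = -0.9950 + -0.4900i → escape time 5
(row=1, col=4): c = -0.6600 + -0.4900i → escape time 9
(row=2, col=0): c = -2.0000 + -0.6500i → escape time 1
(row=2, col=1): c = -1.6650 + -0.6500i → escape time 3
(row=2, col=2): c = -1.3300 + -0.6500i → escape time 3
(row=2, col=3): c = -0.9950 + -0.6500i → escape time 4
(row=2, col=4): c = -0.6600 + -0.6500i → escape time 7
(row=3, col=0): c = -2.0000 + -0.8100i → escape time 1
(row=3, col=1): c = -1.6650 + -0.8100i → escape time 3
(row=3, col=2): c = -1.3300 + -0.8100i → escape time 3
(row=3, col=3): c = -0.9950 + -0.8100i → escape time 3
(row=3, col=4): c = -0.6600 + -0.8100i → escape time 4
(row=4, col=0): c = -2.0000 + -0.9700i → escape time 1
(row=4, col=1): c = -1.6650 + -0.9700i → escape time 2
(row=4, col=2): c = -1.3300 + -0.9700i → escape time 3
(row=4, col=3): c = -0.9950 + -0.9700i → escape time 3
(row=4, col=4): c = -0.6600 + -0.9700i → escape time 4
(row=5, col=0): c = -2.0000 + -1.1300i → escape time 1
(row=5, col=1): c = -1.6650 + -1.1300i → escape time 1
(row=5, col=2): c = -1.3300 + -1.1300i → escape time 2
(row=5, col=3): c = -0.9950 + -1.1300i → escape time 3
(row=5, col=4): c = -0.6600 + -1.1300i → escape time 3

Answer: 14699
13459
13347
13334
12334
11233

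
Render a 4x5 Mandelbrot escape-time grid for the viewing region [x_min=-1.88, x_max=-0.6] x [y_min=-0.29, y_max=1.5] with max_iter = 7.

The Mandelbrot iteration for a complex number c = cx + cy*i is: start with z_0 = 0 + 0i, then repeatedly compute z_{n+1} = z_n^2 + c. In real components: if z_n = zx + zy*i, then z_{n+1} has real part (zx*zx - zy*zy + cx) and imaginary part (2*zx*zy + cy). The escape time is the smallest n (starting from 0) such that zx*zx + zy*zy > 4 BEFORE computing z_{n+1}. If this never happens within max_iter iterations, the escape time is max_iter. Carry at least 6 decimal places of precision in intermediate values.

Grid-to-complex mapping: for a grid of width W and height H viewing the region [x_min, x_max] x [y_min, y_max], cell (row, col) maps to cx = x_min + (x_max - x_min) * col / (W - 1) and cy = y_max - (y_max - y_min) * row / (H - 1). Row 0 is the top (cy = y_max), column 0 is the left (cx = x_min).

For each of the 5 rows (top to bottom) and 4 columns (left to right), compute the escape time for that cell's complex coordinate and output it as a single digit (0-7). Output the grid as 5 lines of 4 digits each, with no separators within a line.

(row=0, col=0): c = -1.8800 + 1.5000i → escape time 1
(row=0, col=1): c = -1.4533 + 1.5000i → escape time 1
(row=0, col=2): c = -1.0267 + 1.5000i → escape time 2
(row=0, col=3): c = -0.6000 + 1.5000i → escape time 2
(row=1, col=0): c = -1.8800 + 1.0525i → escape time 1
(row=1, col=1): c = -1.4533 + 1.0525i → escape time 2
(row=1, col=2): c = -1.0267 + 1.0525i → escape time 3
(row=1, col=3): c = -0.6000 + 1.0525i → escape time 4
(row=2, col=0): c = -1.8800 + 0.6050i → escape time 2
(row=2, col=1): c = -1.4533 + 0.6050i → escape time 3
(row=2, col=2): c = -1.0267 + 0.6050i → escape time 4
(row=2, col=3): c = -0.6000 + 0.6050i → escape time 7
(row=3, col=0): c = -1.8800 + 0.1575i → escape time 4
(row=3, col=1): c = -1.4533 + 0.1575i → escape time 6
(row=3, col=2): c = -1.0267 + 0.1575i → escape time 7
(row=3, col=3): c = -0.6000 + 0.1575i → escape time 7
(row=4, col=0): c = -1.8800 + -0.2900i → escape time 3
(row=4, col=1): c = -1.4533 + -0.2900i → escape time 5
(row=4, col=2): c = -1.0267 + -0.2900i → escape time 7
(row=4, col=3): c = -0.6000 + -0.2900i → escape time 7

Answer: 1122
1234
2347
4677
3577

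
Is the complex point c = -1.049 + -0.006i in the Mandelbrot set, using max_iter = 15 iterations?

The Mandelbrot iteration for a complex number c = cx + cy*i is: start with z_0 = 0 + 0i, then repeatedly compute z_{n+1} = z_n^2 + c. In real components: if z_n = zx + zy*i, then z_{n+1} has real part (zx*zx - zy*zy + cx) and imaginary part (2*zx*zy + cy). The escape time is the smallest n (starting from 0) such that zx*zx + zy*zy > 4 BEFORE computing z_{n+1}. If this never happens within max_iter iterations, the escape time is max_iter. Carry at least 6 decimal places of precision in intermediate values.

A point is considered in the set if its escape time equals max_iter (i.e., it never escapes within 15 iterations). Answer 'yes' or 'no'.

Answer: yes

Derivation:
z_0 = 0 + 0i, c = -1.0490 + -0.0060i
Iter 1: z = -1.0490 + -0.0060i, |z|^2 = 1.1004
Iter 2: z = 0.0514 + 0.0066i, |z|^2 = 0.0027
Iter 3: z = -1.0464 + -0.0053i, |z|^2 = 1.0950
Iter 4: z = 0.0459 + 0.0051i, |z|^2 = 0.0021
Iter 5: z = -1.0469 + -0.0055i, |z|^2 = 1.0961
Iter 6: z = 0.0470 + 0.0056i, |z|^2 = 0.0022
Iter 7: z = -1.0468 + -0.0055i, |z|^2 = 1.0959
Iter 8: z = 0.0468 + 0.0055i, |z|^2 = 0.0022
Iter 9: z = -1.0468 + -0.0055i, |z|^2 = 1.0959
Iter 10: z = 0.0468 + 0.0055i, |z|^2 = 0.0022
Iter 11: z = -1.0468 + -0.0055i, |z|^2 = 1.0959
Iter 12: z = 0.0468 + 0.0055i, |z|^2 = 0.0022
Iter 13: z = -1.0468 + -0.0055i, |z|^2 = 1.0959
Iter 14: z = 0.0468 + 0.0055i, |z|^2 = 0.0022
Did not escape in 15 iterations → in set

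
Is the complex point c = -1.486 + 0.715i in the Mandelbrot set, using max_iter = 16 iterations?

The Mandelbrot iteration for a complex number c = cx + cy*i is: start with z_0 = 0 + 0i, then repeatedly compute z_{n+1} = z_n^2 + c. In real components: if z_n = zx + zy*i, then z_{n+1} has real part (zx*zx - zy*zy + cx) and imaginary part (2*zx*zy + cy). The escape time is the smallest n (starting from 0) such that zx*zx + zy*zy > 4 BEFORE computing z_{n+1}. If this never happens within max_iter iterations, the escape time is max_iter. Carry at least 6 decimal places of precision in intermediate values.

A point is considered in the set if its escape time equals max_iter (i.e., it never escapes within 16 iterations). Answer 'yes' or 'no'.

z_0 = 0 + 0i, c = -1.4860 + 0.7150i
Iter 1: z = -1.4860 + 0.7150i, |z|^2 = 2.7194
Iter 2: z = 0.2110 + -1.4100i, |z|^2 = 2.0326
Iter 3: z = -3.4295 + 0.1201i, |z|^2 = 11.7761
Escaped at iteration 3

Answer: no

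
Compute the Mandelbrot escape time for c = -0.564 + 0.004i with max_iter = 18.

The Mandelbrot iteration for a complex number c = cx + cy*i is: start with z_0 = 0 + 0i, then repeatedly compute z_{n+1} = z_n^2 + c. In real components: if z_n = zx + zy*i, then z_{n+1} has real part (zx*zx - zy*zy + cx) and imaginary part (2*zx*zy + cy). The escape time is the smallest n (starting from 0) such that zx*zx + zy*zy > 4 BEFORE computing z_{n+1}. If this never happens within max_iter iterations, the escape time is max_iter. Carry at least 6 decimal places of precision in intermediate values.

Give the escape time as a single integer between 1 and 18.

z_0 = 0 + 0i, c = -0.5640 + 0.0040i
Iter 1: z = -0.5640 + 0.0040i, |z|^2 = 0.3181
Iter 2: z = -0.2459 + -0.0005i, |z|^2 = 0.0605
Iter 3: z = -0.5035 + 0.0043i, |z|^2 = 0.2536
Iter 4: z = -0.3105 + -0.0003i, |z|^2 = 0.0964
Iter 5: z = -0.4676 + 0.0042i, |z|^2 = 0.2187
Iter 6: z = -0.3454 + 0.0001i, |z|^2 = 0.1193
Iter 7: z = -0.4447 + 0.0039i, |z|^2 = 0.1978
Iter 8: z = -0.3662 + 0.0005i, |z|^2 = 0.1341
Iter 9: z = -0.4299 + 0.0036i, |z|^2 = 0.1848
Iter 10: z = -0.3792 + 0.0009i, |z|^2 = 0.1438
Iter 11: z = -0.4202 + 0.0033i, |z|^2 = 0.1766
Iter 12: z = -0.3875 + 0.0012i, |z|^2 = 0.1501
Iter 13: z = -0.4139 + 0.0031i, |z|^2 = 0.1713
Iter 14: z = -0.3927 + 0.0015i, |z|^2 = 0.1542
Iter 15: z = -0.4098 + 0.0029i, |z|^2 = 0.1679
Iter 16: z = -0.3961 + 0.0017i, |z|^2 = 0.1569
Iter 17: z = -0.4071 + 0.0027i, |z|^2 = 0.1658

Answer: 18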